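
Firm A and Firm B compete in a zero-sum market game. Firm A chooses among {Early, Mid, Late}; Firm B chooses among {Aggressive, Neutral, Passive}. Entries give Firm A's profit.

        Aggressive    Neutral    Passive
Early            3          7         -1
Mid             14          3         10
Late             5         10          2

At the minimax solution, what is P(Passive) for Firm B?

7/15

Row minima: Early → -1, Mid → 3, Late → 2; maximin = 3.
Column maxima: Aggressive → 14, Neutral → 10, Passive → 10; minimax = 10.
3 ≠ 10, so there is no saddle point; optimal play is mixed.
Early is strictly dominated by Late, so Firm A never plays it.
Aggressive is strictly dominated by Passive (it gives Firm A strictly more in every row), so Firm B never plays it.
On the remaining 2×2 (Mid, Late vs Neutral, Passive):
Let Firm A play Mid with probability p. Expected payoff against Neutral: 3p + 10(1−p) = −7p + 10; against Passive: 10p + 2(1−p) = 8p + 2.
Setting these equal: −7p + 10 = 8p + 2 ⇒ −15p = -8 ⇒ p = 8/15, and the value is (-7)·(8/15) + 10 = 94/15.
For Firm B: with q = P(Neutral), equating Mid's and Late's payoffs gives −7q + 10 = 8q + 2 ⇒ q = 8/15.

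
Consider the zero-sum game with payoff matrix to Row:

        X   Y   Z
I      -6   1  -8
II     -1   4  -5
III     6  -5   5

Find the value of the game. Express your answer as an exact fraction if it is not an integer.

Row minima: I → -8, II → -5, III → -5; maximin = -5.
Column maxima: X → 6, Y → 4, Z → 5; minimax = 4.
-5 ≠ 4, so there is no saddle point; optimal play is mixed.
I is strictly dominated by II, so Row never plays it.
X is strictly dominated by Z (it gives Row strictly more in every row), so Column never plays it.
On the remaining 2×2 (II, III vs Y, Z):
Let Row play II with probability p. Expected payoff against Y: 4p + (-5)(1−p) = 9p − 5; against Z: (-5)p + 5(1−p) = −10p + 5.
Setting these equal: 9p − 5 = −10p + 5 ⇒ 19p = 10 ⇒ p = 10/19, and the value is (9)·(10/19) − 5 = -5/19.
For Column: with q = P(Y), equating II's and III's payoffs gives 9q − 5 = −10q + 5 ⇒ q = 10/19.

-5/19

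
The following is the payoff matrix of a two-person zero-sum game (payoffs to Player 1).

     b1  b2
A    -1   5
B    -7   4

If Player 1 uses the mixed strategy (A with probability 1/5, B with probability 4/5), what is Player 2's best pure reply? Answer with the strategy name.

b1

If Player 2 plays b1, Player 1's expected payoff is (1/5)·(-1) + (4/5)·(-7) = -29/5.
If Player 2 plays b2, Player 1's expected payoff is (1/5)·5 + (4/5)·4 = 21/5.
Player 2 minimizes Player 1's payoff; the smallest is -29/5, so the best response is b1.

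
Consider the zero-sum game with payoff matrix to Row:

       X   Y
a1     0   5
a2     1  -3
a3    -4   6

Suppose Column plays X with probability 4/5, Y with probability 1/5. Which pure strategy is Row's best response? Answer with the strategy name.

Expected payoff of a1: (4/5)·0 + (1/5)·5 = 1.
Expected payoff of a2: (4/5)·1 + (1/5)·(-3) = 1/5.
Expected payoff of a3: (4/5)·(-4) + (1/5)·6 = -2.
The largest is 1, so Row's best response is a1.

a1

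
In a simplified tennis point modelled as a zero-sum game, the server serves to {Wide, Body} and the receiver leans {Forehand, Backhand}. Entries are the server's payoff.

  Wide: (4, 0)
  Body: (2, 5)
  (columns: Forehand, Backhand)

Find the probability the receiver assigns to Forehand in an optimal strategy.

Row minima: Wide → 0, Body → 2; maximin = 2.
Column maxima: Forehand → 4, Backhand → 5; minimax = 4.
2 ≠ 4, so there is no saddle point; optimal play is mixed.
Let the server play Wide with probability p. Expected payoff against Forehand: 4p + 2(1−p) = 2p + 2; against Backhand: 0p + 5(1−p) = −5p + 5.
Setting these equal: 2p + 2 = −5p + 5 ⇒ 7p = 3 ⇒ p = 3/7, and the value is (2)·(3/7) + 2 = 20/7.
For the receiver: with q = P(Forehand), equating Wide's and Body's payoffs gives 4q = −3q + 5 ⇒ q = 5/7.

5/7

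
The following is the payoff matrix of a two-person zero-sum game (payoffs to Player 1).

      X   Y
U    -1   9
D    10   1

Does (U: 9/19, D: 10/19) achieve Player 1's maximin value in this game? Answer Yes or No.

Yes

Against X this mix gives (9/19)·(-1) + (10/19)·10 = 91/19.
Against Y this mix gives (9/19)·9 + (10/19)·1 = 91/19.
All of Player 2's active replies (X, Y) yield 91/19, and no column does worse for Player 1. The mix makes Player 2 indifferent and guarantees 91/19, so it is optimal.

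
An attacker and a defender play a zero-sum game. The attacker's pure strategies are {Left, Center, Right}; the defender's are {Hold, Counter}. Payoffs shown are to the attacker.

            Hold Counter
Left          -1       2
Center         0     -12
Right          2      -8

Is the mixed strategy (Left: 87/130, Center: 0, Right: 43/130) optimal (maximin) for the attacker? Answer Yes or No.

Against Hold this mix gives (87/130)·(-1) + (43/130)·2 = -1/130.
Against Counter this mix gives (87/130)·2 + (43/130)·(-8) = -17/13.
The defender will play Counter, holding the attacker to -17/13. Shifting weight toward the row that does better against Counter would raise this floor (the equalizing mix achieves -4/13 against both Counter and Hold), so the proposed strategy is not optimal.

No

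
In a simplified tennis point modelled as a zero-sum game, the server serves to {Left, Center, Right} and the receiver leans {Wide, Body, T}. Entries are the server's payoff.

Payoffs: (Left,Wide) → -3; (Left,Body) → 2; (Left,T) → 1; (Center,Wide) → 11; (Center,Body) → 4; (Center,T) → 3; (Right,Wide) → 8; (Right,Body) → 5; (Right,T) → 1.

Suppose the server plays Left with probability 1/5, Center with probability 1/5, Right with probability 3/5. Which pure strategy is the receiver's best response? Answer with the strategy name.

If the receiver plays Wide, the server's expected payoff is (1/5)·(-3) + (1/5)·11 + (3/5)·8 = 32/5.
If the receiver plays Body, the server's expected payoff is (1/5)·2 + (1/5)·4 + (3/5)·5 = 21/5.
If the receiver plays T, the server's expected payoff is (1/5)·1 + (1/5)·3 + (3/5)·1 = 7/5.
The receiver minimizes the server's payoff; the smallest is 7/5, so the best response is T.

T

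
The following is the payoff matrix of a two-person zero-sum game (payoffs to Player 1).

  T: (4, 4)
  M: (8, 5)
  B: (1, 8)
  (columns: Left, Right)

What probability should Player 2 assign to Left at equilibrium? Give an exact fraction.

3/10

Row minima: T → 4, M → 5, B → 1; maximin = 5.
Column maxima: Left → 8, Right → 8; minimax = 8.
5 ≠ 8, so there is no saddle point; optimal play is mixed.
T is strictly dominated by M, so Player 1 never plays it.
On the remaining 2×2 (M, B vs Left, Right):
Let Player 1 play M with probability p. Expected payoff against Left: 8p + 1(1−p) = 7p + 1; against Right: 5p + 8(1−p) = −3p + 8.
Setting these equal: 7p + 1 = −3p + 8 ⇒ 10p = 7 ⇒ p = 7/10, and the value is (7)·(7/10) + 1 = 59/10.
For Player 2: with q = P(Left), equating M's and B's payoffs gives 3q + 5 = −7q + 8 ⇒ q = 3/10.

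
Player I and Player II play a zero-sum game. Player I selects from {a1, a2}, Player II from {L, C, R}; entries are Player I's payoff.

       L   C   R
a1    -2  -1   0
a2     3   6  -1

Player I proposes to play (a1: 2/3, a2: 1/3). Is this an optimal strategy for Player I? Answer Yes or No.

Yes

Against L this mix gives (2/3)·(-2) + (1/3)·3 = -1/3.
Against C this mix gives (2/3)·(-1) + (1/3)·6 = 4/3.
Against R this mix gives (2/3)·0 + (1/3)·(-1) = -1/3.
All of Player II's active replies (L, R) yield -1/3, and no column does worse for Player I. The mix makes Player II indifferent and guarantees -1/3, so it is optimal.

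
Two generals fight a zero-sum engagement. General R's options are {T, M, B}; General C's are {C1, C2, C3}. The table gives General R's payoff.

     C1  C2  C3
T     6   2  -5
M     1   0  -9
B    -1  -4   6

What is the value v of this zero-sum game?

Row minima: T → -5, M → -9, B → -4; maximin = -4.
Column maxima: C1 → 6, C2 → 2, C3 → 6; minimax = 2.
-4 ≠ 2, so there is no saddle point; optimal play is mixed.
M is strictly dominated by T, so General R never plays it.
C1 is strictly dominated by C2 (it gives General R strictly more in every row), so General C never plays it.
On the remaining 2×2 (T, B vs C2, C3):
Let General R play T with probability p. Expected payoff against C2: 2p + (-4)(1−p) = 6p − 4; against C3: (-5)p + 6(1−p) = −11p + 6.
Setting these equal: 6p − 4 = −11p + 6 ⇒ 17p = 10 ⇒ p = 10/17, and the value is (6)·(10/17) − 4 = -8/17.
For General C: with q = P(C2), equating T's and B's payoffs gives 7q − 5 = −10q + 6 ⇒ q = 11/17.

-8/17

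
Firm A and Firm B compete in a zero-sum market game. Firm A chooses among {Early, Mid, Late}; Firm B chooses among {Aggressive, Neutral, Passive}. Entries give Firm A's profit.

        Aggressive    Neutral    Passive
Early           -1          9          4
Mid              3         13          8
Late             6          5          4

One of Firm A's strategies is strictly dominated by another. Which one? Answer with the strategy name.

Early

Mid gives a strictly higher payoff than Early against every column: 3 > -1, 13 > 9, 8 > 4.
So Early is strictly dominated and Firm A never plays it.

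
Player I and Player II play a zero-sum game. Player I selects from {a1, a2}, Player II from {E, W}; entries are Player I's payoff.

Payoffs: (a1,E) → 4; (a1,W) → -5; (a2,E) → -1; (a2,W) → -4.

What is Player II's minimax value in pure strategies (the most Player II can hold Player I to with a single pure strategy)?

-4

Column maxima: E → 4, W → -4.
The smallest of these is -4.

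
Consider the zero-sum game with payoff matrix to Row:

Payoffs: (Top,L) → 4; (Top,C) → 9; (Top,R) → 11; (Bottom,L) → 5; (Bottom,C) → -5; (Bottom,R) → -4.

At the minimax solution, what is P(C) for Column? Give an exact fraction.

1/15

Row minima: Top → 4, Bottom → -5; maximin = 4.
Column maxima: L → 5, C → 9, R → 11; minimax = 5.
4 ≠ 5, so there is no saddle point; optimal play is mixed.
R is strictly dominated by C (it gives Row strictly more in every row), so Column never plays it.
On the remaining 2×2 (Top, Bottom vs L, C):
Let Row play Top with probability p. Expected payoff against L: 4p + 5(1−p) = −p + 5; against C: 9p + (-5)(1−p) = 14p − 5.
Setting these equal: −p + 5 = 14p − 5 ⇒ −15p = -10 ⇒ p = 2/3, and the value is (-1)·(2/3) + 5 = 13/3.
For Column: with q = P(L), equating Top's and Bottom's payoffs gives −5q + 9 = 10q − 5 ⇒ q = 14/15.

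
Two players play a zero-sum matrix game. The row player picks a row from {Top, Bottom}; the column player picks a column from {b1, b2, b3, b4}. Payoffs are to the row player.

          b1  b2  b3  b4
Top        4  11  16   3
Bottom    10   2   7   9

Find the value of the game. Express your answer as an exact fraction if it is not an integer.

31/5

Row minima: Top → 3, Bottom → 2; maximin = 3.
Column maxima: b1 → 10, b2 → 11, b3 → 16, b4 → 9; minimax = 9.
3 ≠ 9, so there is no saddle point; optimal play is mixed.
b1 is strictly dominated by b4 (it gives the row player strictly more in every row), so the column player never plays it.
b3 is strictly dominated by b2 (it gives the row player strictly more in every row), so the column player never plays it.
On the remaining 2×2 (Top, Bottom vs b2, b4):
Let the row player play Top with probability p. Expected payoff against b2: 11p + 2(1−p) = 9p + 2; against b4: 3p + 9(1−p) = −6p + 9.
Setting these equal: 9p + 2 = −6p + 9 ⇒ 15p = 7 ⇒ p = 7/15, and the value is (9)·(7/15) + 2 = 31/5.
For the column player: with q = P(b2), equating Top's and Bottom's payoffs gives 8q + 3 = −7q + 9 ⇒ q = 2/5.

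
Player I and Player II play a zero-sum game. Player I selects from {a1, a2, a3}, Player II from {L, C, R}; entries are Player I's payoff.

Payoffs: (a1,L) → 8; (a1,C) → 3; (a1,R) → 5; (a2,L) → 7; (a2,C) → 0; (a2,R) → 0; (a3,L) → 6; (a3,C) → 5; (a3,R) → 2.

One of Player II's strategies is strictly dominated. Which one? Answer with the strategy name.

L

C holds Player I's payoff strictly below L in every row: 3 < 8, 0 < 7, 5 < 6.
So L is strictly dominated for Player II.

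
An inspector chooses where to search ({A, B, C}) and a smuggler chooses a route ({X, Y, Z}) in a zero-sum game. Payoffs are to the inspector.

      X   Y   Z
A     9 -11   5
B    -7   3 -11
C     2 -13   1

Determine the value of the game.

-53/15

Row minima: A → -11, B → -11, C → -13; maximin = -11.
Column maxima: X → 9, Y → 3, Z → 5; minimax = 3.
-11 ≠ 3, so there is no saddle point; optimal play is mixed.
C is strictly dominated by A, so the inspector never plays it.
X is strictly dominated by Z (it gives the inspector strictly more in every row), so the smuggler never plays it.
On the remaining 2×2 (A, B vs Y, Z):
Let the inspector play A with probability p. Expected payoff against Y: (-11)p + 3(1−p) = −14p + 3; against Z: 5p + (-11)(1−p) = 16p − 11.
Setting these equal: −14p + 3 = 16p − 11 ⇒ −30p = -14 ⇒ p = 7/15, and the value is (-14)·(7/15) + 3 = -53/15.
For the smuggler: with q = P(Y), equating A's and B's payoffs gives −16q + 5 = 14q − 11 ⇒ q = 8/15.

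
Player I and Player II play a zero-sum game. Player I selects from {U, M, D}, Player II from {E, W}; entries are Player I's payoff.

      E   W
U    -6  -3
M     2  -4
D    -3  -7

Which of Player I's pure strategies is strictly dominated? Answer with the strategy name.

D

M gives a strictly higher payoff than D against every column: 2 > -3, -4 > -7.
So D is strictly dominated and Player I never plays it.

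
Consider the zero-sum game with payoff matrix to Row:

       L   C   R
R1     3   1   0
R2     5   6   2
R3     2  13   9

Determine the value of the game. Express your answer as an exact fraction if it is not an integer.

Row minima: R1 → 0, R2 → 2, R3 → 2; maximin = 2.
Column maxima: L → 5, C → 13, R → 9; minimax = 5.
2 ≠ 5, so there is no saddle point; optimal play is mixed.
R1 is strictly dominated by R2, so Row never plays it.
With R1 eliminated, C is strictly dominated by L (it gives Row strictly more in every remaining row), so Column never plays it.
On the remaining 2×2 (R2, R3 vs L, R):
Let Row play R2 with probability p. Expected payoff against L: 5p + 2(1−p) = 3p + 2; against R: 2p + 9(1−p) = −7p + 9.
Setting these equal: 3p + 2 = −7p + 9 ⇒ 10p = 7 ⇒ p = 7/10, and the value is (3)·(7/10) + 2 = 41/10.
For Column: with q = P(L), equating R2's and R3's payoffs gives 3q + 2 = −7q + 9 ⇒ q = 7/10.

41/10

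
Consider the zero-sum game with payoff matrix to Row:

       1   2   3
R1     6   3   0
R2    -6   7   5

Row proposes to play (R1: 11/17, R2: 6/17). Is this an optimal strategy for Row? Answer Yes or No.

Yes

Against 1 this mix gives (11/17)·6 + (6/17)·(-6) = 30/17.
Against 2 this mix gives (11/17)·3 + (6/17)·7 = 75/17.
Against 3 this mix gives (11/17)·0 + (6/17)·5 = 30/17.
All of Column's active replies (1, 3) yield 30/17, and no column does worse for Row. The mix makes Column indifferent and guarantees 30/17, so it is optimal.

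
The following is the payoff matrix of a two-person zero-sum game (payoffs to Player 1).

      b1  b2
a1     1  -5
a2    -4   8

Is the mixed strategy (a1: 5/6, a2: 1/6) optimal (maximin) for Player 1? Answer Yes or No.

Against b1 this mix gives (5/6)·1 + (1/6)·(-4) = 1/6.
Against b2 this mix gives (5/6)·(-5) + (1/6)·8 = -17/6.
Player 2 will play b2, holding Player 1 to -17/6. Shifting weight toward the row that does better against b2 would raise this floor (the equalizing mix achieves -2/3 against both b2 and b1), so the proposed strategy is not optimal.

No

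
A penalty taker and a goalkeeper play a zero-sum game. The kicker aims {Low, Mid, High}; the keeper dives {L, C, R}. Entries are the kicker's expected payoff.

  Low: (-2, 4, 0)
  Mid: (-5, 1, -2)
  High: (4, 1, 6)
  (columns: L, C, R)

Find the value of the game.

Row minima: Low → -2, Mid → -5, High → 1; maximin = 1.
Column maxima: L → 4, C → 4, R → 6; minimax = 4.
1 ≠ 4, so there is no saddle point; optimal play is mixed.
Mid is strictly dominated by Low, so the kicker never plays it.
R is strictly dominated by L (it gives the kicker strictly more in every row), so the keeper never plays it.
On the remaining 2×2 (Low, High vs L, C):
Let the kicker play Low with probability p. Expected payoff against L: (-2)p + 4(1−p) = −6p + 4; against C: 4p + 1(1−p) = 3p + 1.
Setting these equal: −6p + 4 = 3p + 1 ⇒ −9p = -3 ⇒ p = 1/3, and the value is (-6)·(1/3) + 4 = 2.
For the keeper: with q = P(L), equating Low's and High's payoffs gives −6q + 4 = 3q + 1 ⇒ q = 1/3.

2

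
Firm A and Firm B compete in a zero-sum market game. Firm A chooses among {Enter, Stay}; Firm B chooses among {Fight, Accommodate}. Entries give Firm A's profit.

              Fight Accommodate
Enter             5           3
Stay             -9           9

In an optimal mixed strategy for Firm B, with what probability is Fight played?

3/10

Row minima: Enter → 3, Stay → -9; maximin = 3.
Column maxima: Fight → 5, Accommodate → 9; minimax = 5.
3 ≠ 5, so there is no saddle point; optimal play is mixed.
Let Firm A play Enter with probability p. Expected payoff against Fight: 5p + (-9)(1−p) = 14p − 9; against Accommodate: 3p + 9(1−p) = −6p + 9.
Setting these equal: 14p − 9 = −6p + 9 ⇒ 20p = 18 ⇒ p = 9/10, and the value is (14)·(9/10) − 9 = 18/5.
For Firm B: with q = P(Fight), equating Enter's and Stay's payoffs gives 2q + 3 = −18q + 9 ⇒ q = 3/10.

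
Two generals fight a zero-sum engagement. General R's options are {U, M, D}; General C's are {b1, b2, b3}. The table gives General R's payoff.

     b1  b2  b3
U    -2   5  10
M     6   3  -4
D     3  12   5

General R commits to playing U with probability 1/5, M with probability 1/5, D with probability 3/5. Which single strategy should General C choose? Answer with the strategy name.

b1

If General C plays b1, General R's expected payoff is (1/5)·(-2) + (1/5)·6 + (3/5)·3 = 13/5.
If General C plays b2, General R's expected payoff is (1/5)·5 + (1/5)·3 + (3/5)·12 = 44/5.
If General C plays b3, General R's expected payoff is (1/5)·10 + (1/5)·(-4) + (3/5)·5 = 21/5.
General C minimizes General R's payoff; the smallest is 13/5, so the best response is b1.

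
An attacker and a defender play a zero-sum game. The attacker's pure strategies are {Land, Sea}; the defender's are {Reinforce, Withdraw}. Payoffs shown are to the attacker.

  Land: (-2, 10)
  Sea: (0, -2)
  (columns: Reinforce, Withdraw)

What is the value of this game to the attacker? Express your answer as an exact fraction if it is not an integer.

Row minima: Land → -2, Sea → -2; maximin = -2.
Column maxima: Reinforce → 0, Withdraw → 10; minimax = 0.
-2 ≠ 0, so there is no saddle point; optimal play is mixed.
Let the attacker play Land with probability p. Expected payoff against Reinforce: (-2)p + 0(1−p) = −2p; against Withdraw: 10p + (-2)(1−p) = 12p − 2.
Setting these equal: −2p = 12p − 2 ⇒ −14p = -2 ⇒ p = 1/7, and the value is (-2)·(1/7) = -2/7.
For the defender: with q = P(Reinforce), equating Land's and Sea's payoffs gives −12q + 10 = 2q − 2 ⇒ q = 6/7.

-2/7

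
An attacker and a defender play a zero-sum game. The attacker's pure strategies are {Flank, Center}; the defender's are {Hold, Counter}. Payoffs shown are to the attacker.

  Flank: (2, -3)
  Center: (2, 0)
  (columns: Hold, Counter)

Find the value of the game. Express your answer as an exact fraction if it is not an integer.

Row minima: Flank → -3, Center → 0; maximin = 0.
Column maxima: Hold → 2, Counter → 0; minimax = 0.
Since maximin = minimax = 0, there is a saddle point and the value is 0.

0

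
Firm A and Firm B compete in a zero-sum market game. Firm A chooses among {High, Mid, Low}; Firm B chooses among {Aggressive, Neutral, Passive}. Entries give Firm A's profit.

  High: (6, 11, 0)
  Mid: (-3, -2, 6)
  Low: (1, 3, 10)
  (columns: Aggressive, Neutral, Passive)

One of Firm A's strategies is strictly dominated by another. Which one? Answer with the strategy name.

Low gives a strictly higher payoff than Mid against every column: 1 > -3, 3 > -2, 10 > 6.
So Mid is strictly dominated and Firm A never plays it.

Mid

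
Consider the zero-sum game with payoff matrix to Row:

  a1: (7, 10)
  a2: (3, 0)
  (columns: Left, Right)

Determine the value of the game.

Row minima: a1 → 7, a2 → 0; maximin = 7.
Column maxima: Left → 7, Right → 10; minimax = 7.
Since maximin = minimax = 7, there is a saddle point and the value is 7.

7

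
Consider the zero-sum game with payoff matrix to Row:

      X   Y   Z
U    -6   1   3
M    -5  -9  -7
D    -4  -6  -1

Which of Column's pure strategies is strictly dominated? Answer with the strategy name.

Z

Y holds Row's payoff strictly below Z in every row: 1 < 3, -9 < -7, -6 < -1.
So Z is strictly dominated for Column.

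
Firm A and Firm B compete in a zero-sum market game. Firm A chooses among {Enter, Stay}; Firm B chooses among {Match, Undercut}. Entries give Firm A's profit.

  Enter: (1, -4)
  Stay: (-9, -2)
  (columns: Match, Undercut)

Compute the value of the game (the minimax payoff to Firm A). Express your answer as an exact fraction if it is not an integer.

-19/6

Row minima: Enter → -4, Stay → -9; maximin = -4.
Column maxima: Match → 1, Undercut → -2; minimax = -2.
-4 ≠ -2, so there is no saddle point; optimal play is mixed.
Let Firm A play Enter with probability p. Expected payoff against Match: 1p + (-9)(1−p) = 10p − 9; against Undercut: (-4)p + (-2)(1−p) = −2p − 2.
Setting these equal: 10p − 9 = −2p − 2 ⇒ 12p = 7 ⇒ p = 7/12, and the value is (10)·(7/12) − 9 = -19/6.
For Firm B: with q = P(Match), equating Enter's and Stay's payoffs gives 5q − 4 = −7q − 2 ⇒ q = 1/6.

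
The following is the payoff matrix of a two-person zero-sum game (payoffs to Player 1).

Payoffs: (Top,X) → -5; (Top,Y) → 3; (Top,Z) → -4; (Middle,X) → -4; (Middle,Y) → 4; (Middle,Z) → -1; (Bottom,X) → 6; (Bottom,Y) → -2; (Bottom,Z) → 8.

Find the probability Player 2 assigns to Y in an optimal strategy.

5/8

Row minima: Top → -5, Middle → -4, Bottom → -2; maximin = -2.
Column maxima: X → 6, Y → 4, Z → 8; minimax = 4.
-2 ≠ 4, so there is no saddle point; optimal play is mixed.
Top is strictly dominated by Middle, so Player 1 never plays it.
Z is strictly dominated by X (it gives Player 1 strictly more in every row), so Player 2 never plays it.
On the remaining 2×2 (Middle, Bottom vs X, Y):
Let Player 1 play Middle with probability p. Expected payoff against X: (-4)p + 6(1−p) = −10p + 6; against Y: 4p + (-2)(1−p) = 6p − 2.
Setting these equal: −10p + 6 = 6p − 2 ⇒ −16p = -8 ⇒ p = 1/2, and the value is (-10)·(1/2) + 6 = 1.
For Player 2: with q = P(X), equating Middle's and Bottom's payoffs gives −8q + 4 = 8q − 2 ⇒ q = 3/8.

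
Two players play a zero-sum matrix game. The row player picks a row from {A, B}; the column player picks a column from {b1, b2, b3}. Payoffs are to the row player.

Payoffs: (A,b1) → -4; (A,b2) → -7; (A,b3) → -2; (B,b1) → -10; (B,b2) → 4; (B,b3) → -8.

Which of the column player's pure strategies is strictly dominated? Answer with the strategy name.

b3

b1 holds the row player's payoff strictly below b3 in every row: -4 < -2, -10 < -8.
So b3 is strictly dominated for the column player.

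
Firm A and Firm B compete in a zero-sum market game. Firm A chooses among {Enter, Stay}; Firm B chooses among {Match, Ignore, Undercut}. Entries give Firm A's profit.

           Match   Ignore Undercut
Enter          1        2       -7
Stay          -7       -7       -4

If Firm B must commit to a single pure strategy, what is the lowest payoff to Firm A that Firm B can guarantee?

Column maxima: Match → 1, Ignore → 2, Undercut → -4.
The smallest of these is -4.

-4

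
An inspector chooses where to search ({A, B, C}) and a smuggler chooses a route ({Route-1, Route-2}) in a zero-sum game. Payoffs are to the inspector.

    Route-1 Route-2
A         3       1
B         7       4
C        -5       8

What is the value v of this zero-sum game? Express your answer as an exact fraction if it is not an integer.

19/4

Row minima: A → 1, B → 4, C → -5; maximin = 4.
Column maxima: Route-1 → 7, Route-2 → 8; minimax = 7.
4 ≠ 7, so there is no saddle point; optimal play is mixed.
A is strictly dominated by B, so the inspector never plays it.
On the remaining 2×2 (B, C vs Route-1, Route-2):
Let the inspector play B with probability p. Expected payoff against Route-1: 7p + (-5)(1−p) = 12p − 5; against Route-2: 4p + 8(1−p) = −4p + 8.
Setting these equal: 12p − 5 = −4p + 8 ⇒ 16p = 13 ⇒ p = 13/16, and the value is (12)·(13/16) − 5 = 19/4.
For the smuggler: with q = P(Route-1), equating B's and C's payoffs gives 3q + 4 = −13q + 8 ⇒ q = 1/4.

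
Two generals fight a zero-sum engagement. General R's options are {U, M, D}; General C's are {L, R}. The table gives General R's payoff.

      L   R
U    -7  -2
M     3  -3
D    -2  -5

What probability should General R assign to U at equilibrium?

Row minima: U → -7, M → -3, D → -5; maximin = -3.
Column maxima: L → 3, R → -2; minimax = -2.
-3 ≠ -2, so there is no saddle point; optimal play is mixed.
D is strictly dominated by M, so General R never plays it.
On the remaining 2×2 (U, M vs L, R):
Let General R play U with probability p. Expected payoff against L: (-7)p + 3(1−p) = −10p + 3; against R: (-2)p + (-3)(1−p) = p − 3.
Setting these equal: −10p + 3 = p − 3 ⇒ −11p = -6 ⇒ p = 6/11, and the value is (-10)·(6/11) + 3 = -27/11.
For General C: with q = P(L), equating U's and M's payoffs gives −5q − 2 = 6q − 3 ⇒ q = 1/11.

6/11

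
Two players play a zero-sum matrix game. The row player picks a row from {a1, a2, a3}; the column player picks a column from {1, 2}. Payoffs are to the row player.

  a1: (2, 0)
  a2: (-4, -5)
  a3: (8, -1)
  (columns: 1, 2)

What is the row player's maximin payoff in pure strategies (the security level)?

Row minima: a1 → 0, a2 → -5, a3 → -1.
The best of these is 0.

0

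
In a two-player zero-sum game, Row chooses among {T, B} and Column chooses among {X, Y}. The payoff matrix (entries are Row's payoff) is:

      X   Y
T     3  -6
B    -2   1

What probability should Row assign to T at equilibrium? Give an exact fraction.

Row minima: T → -6, B → -2; maximin = -2.
Column maxima: X → 3, Y → 1; minimax = 1.
-2 ≠ 1, so there is no saddle point; optimal play is mixed.
Let Row play T with probability p. Expected payoff against X: 3p + (-2)(1−p) = 5p − 2; against Y: (-6)p + 1(1−p) = −7p + 1.
Setting these equal: 5p − 2 = −7p + 1 ⇒ 12p = 3 ⇒ p = 1/4, and the value is (5)·(1/4) − 2 = -3/4.
For Column: with q = P(X), equating T's and B's payoffs gives 9q − 6 = −3q + 1 ⇒ q = 7/12.

1/4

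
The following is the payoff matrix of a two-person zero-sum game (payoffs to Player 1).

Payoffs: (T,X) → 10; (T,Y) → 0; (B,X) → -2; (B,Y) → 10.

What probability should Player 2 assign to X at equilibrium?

Row minima: T → 0, B → -2; maximin = 0.
Column maxima: X → 10, Y → 10; minimax = 10.
0 ≠ 10, so there is no saddle point; optimal play is mixed.
Let Player 1 play T with probability p. Expected payoff against X: 10p + (-2)(1−p) = 12p − 2; against Y: 0p + 10(1−p) = −10p + 10.
Setting these equal: 12p − 2 = −10p + 10 ⇒ 22p = 12 ⇒ p = 6/11, and the value is (12)·(6/11) − 2 = 50/11.
For Player 2: with q = P(X), equating T's and B's payoffs gives 10q = −12q + 10 ⇒ q = 5/11.

5/11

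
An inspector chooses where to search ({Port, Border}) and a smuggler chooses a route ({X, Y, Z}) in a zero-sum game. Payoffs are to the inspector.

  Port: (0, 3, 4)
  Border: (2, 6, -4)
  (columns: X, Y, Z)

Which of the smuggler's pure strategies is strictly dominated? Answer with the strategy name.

X holds the inspector's payoff strictly below Y in every row: 0 < 3, 2 < 6.
So Y is strictly dominated for the smuggler.

Y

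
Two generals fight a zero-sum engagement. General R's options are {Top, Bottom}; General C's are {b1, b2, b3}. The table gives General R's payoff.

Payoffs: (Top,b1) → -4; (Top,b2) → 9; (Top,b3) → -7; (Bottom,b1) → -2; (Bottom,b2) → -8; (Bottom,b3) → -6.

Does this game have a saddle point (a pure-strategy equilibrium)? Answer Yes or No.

Row minima: Top → -7, Bottom → -8; maximin = -7.
Column maxima: b1 → -2, b2 → 9, b3 → -6; minimax = -6.
-7 ≠ -6, so no pure-strategy equilibrium exists.

No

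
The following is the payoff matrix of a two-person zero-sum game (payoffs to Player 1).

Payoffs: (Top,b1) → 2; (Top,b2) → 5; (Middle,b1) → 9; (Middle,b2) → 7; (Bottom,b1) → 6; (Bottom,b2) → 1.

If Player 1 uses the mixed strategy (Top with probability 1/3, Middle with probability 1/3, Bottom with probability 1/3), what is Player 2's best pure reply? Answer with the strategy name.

If Player 2 plays b1, Player 1's expected payoff is (1/3)·2 + (1/3)·9 + (1/3)·6 = 17/3.
If Player 2 plays b2, Player 1's expected payoff is (1/3)·5 + (1/3)·7 + (1/3)·1 = 13/3.
Player 2 minimizes Player 1's payoff; the smallest is 13/3, so the best response is b2.

b2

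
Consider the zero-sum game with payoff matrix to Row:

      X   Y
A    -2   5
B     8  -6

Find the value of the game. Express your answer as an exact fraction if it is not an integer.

Row minima: A → -2, B → -6; maximin = -2.
Column maxima: X → 8, Y → 5; minimax = 5.
-2 ≠ 5, so there is no saddle point; optimal play is mixed.
Let Row play A with probability p. Expected payoff against X: (-2)p + 8(1−p) = −10p + 8; against Y: 5p + (-6)(1−p) = 11p − 6.
Setting these equal: −10p + 8 = 11p − 6 ⇒ −21p = -14 ⇒ p = 2/3, and the value is (-10)·(2/3) + 8 = 4/3.
For Column: with q = P(X), equating A's and B's payoffs gives −7q + 5 = 14q − 6 ⇒ q = 11/21.

4/3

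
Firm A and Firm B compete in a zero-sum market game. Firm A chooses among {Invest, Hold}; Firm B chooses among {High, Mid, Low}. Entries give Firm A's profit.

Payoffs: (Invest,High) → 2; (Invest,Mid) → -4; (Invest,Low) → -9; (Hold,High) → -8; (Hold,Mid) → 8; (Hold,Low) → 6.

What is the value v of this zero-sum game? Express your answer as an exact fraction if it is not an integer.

-12/5

Row minima: Invest → -9, Hold → -8; maximin = -8.
Column maxima: High → 2, Mid → 8, Low → 6; minimax = 2.
-8 ≠ 2, so there is no saddle point; optimal play is mixed.
Mid is strictly dominated by Low (it gives Firm A strictly more in every row), so Firm B never plays it.
On the remaining 2×2 (Invest, Hold vs High, Low):
Let Firm A play Invest with probability p. Expected payoff against High: 2p + (-8)(1−p) = 10p − 8; against Low: (-9)p + 6(1−p) = −15p + 6.
Setting these equal: 10p − 8 = −15p + 6 ⇒ 25p = 14 ⇒ p = 14/25, and the value is (10)·(14/25) − 8 = -12/5.
For Firm B: with q = P(High), equating Invest's and Hold's payoffs gives 11q − 9 = −14q + 6 ⇒ q = 3/5.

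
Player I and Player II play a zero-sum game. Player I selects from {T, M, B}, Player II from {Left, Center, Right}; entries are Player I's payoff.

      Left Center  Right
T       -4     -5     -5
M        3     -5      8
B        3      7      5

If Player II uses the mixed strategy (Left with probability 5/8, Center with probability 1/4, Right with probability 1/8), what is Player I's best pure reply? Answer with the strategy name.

Expected payoff of T: (5/8)·(-4) + (1/4)·(-5) + (1/8)·(-5) = -35/8.
Expected payoff of M: (5/8)·3 + (1/4)·(-5) + (1/8)·8 = 13/8.
Expected payoff of B: (5/8)·3 + (1/4)·7 + (1/8)·5 = 17/4.
The largest is 17/4, so Player I's best response is B.

B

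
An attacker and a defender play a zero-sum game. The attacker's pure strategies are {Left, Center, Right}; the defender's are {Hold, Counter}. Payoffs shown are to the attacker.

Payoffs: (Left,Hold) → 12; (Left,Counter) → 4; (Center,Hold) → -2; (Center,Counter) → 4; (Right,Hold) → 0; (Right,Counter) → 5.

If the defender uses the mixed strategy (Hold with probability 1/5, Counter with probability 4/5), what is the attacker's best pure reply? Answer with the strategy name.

Left

Expected payoff of Left: (1/5)·12 + (4/5)·4 = 28/5.
Expected payoff of Center: (1/5)·(-2) + (4/5)·4 = 14/5.
Expected payoff of Right: (1/5)·0 + (4/5)·5 = 4.
The largest is 28/5, so the attacker's best response is Left.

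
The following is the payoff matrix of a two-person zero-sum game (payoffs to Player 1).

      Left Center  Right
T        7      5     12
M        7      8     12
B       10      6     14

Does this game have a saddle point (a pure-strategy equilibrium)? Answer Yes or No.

Row minima: T → 5, M → 7, B → 6; maximin = 7.
Column maxima: Left → 10, Center → 8, Right → 14; minimax = 8.
7 ≠ 8, so no pure-strategy equilibrium exists.

No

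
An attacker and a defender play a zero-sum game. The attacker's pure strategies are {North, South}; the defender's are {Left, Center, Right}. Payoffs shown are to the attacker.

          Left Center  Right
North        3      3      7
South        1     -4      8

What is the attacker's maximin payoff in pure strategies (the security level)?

Row minima: North → 3, South → -4.
The best of these is 3.

3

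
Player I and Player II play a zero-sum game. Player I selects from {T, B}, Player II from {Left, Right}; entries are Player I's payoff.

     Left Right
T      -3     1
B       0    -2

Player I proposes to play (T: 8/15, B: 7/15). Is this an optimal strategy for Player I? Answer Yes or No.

Against Left this mix gives (8/15)·(-3) + (7/15)·0 = -8/5.
Against Right this mix gives (8/15)·1 + (7/15)·(-2) = -2/5.
Player II will play Left, holding Player I to -8/5. Shifting weight toward the row that does better against Left would raise this floor (the equalizing mix achieves -1 against both Left and Right), so the proposed strategy is not optimal.

No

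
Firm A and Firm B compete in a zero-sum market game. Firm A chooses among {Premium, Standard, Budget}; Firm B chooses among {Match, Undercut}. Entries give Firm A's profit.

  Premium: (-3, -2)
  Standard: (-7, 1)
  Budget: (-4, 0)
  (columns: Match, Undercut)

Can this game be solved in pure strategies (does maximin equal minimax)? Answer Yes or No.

Yes

Row minima: Premium → -3, Standard → -7, Budget → -4; maximin = -3.
Column maxima: Match → -3, Undercut → 1; minimax = -3.
maximin = minimax = -3, so a saddle point exists.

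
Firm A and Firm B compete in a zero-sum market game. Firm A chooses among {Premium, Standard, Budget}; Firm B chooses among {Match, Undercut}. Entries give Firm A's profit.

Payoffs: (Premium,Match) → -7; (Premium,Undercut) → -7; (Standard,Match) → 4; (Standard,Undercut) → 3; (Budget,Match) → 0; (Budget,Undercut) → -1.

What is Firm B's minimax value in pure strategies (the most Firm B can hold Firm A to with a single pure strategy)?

3

Column maxima: Match → 4, Undercut → 3.
The smallest of these is 3.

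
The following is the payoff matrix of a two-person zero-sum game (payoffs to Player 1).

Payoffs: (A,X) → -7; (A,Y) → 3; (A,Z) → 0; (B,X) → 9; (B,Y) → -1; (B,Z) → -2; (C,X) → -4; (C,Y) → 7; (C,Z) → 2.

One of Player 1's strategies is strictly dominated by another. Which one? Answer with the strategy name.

A

C gives a strictly higher payoff than A against every column: -4 > -7, 7 > 3, 2 > 0.
So A is strictly dominated and Player 1 never plays it.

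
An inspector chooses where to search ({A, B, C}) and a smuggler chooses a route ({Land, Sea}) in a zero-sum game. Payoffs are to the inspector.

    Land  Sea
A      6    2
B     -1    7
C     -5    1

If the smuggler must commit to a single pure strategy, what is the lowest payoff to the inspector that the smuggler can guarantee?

6

Column maxima: Land → 6, Sea → 7.
The smallest of these is 6.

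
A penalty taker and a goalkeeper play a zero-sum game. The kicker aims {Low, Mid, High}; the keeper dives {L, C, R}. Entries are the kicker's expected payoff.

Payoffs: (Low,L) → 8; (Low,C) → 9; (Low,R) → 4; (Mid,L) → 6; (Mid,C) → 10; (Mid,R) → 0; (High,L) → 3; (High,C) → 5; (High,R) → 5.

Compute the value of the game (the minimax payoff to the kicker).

Row minima: Low → 4, Mid → 0, High → 3; maximin = 4.
Column maxima: L → 8, C → 10, R → 5; minimax = 5.
4 ≠ 5, so there is no saddle point; optimal play is mixed.
C is strictly dominated by L (it gives the kicker strictly more in every row), so the keeper never plays it.
With C eliminated, Mid is strictly dominated by Low (Low gives the kicker strictly more in every remaining column), so the kicker never plays it.
On the remaining 2×2 (Low, High vs L, R):
Let the kicker play Low with probability p. Expected payoff against L: 8p + 3(1−p) = 5p + 3; against R: 4p + 5(1−p) = −p + 5.
Setting these equal: 5p + 3 = −p + 5 ⇒ 6p = 2 ⇒ p = 1/3, and the value is (5)·(1/3) + 3 = 14/3.
For the keeper: with q = P(L), equating Low's and High's payoffs gives 4q + 4 = −2q + 5 ⇒ q = 1/6.

14/3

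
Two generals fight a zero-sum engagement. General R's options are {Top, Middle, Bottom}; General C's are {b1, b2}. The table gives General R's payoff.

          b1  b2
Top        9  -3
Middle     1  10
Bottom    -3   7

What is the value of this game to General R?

Row minima: Top → -3, Middle → 1, Bottom → -3; maximin = 1.
Column maxima: b1 → 9, b2 → 10; minimax = 9.
1 ≠ 9, so there is no saddle point; optimal play is mixed.
Bottom is strictly dominated by Middle, so General R never plays it.
On the remaining 2×2 (Top, Middle vs b1, b2):
Let General R play Top with probability p. Expected payoff against b1: 9p + 1(1−p) = 8p + 1; against b2: (-3)p + 10(1−p) = −13p + 10.
Setting these equal: 8p + 1 = −13p + 10 ⇒ 21p = 9 ⇒ p = 3/7, and the value is (8)·(3/7) + 1 = 31/7.
For General C: with q = P(b1), equating Top's and Middle's payoffs gives 12q − 3 = −9q + 10 ⇒ q = 13/21.

31/7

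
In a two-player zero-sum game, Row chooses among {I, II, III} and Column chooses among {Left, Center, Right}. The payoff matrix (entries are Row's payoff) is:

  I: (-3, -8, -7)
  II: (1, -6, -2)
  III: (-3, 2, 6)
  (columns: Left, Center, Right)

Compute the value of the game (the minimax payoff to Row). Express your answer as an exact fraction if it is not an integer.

Row minima: I → -8, II → -6, III → -3; maximin = -3.
Column maxima: Left → 1, Center → 2, Right → 6; minimax = 1.
-3 ≠ 1, so there is no saddle point; optimal play is mixed.
I is strictly dominated by II, so Row never plays it.
Right is strictly dominated by Center (it gives Row strictly more in every row), so Column never plays it.
On the remaining 2×2 (II, III vs Left, Center):
Let Row play II with probability p. Expected payoff against Left: 1p + (-3)(1−p) = 4p − 3; against Center: (-6)p + 2(1−p) = −8p + 2.
Setting these equal: 4p − 3 = −8p + 2 ⇒ 12p = 5 ⇒ p = 5/12, and the value is (4)·(5/12) − 3 = -4/3.
For Column: with q = P(Left), equating II's and III's payoffs gives 7q − 6 = −5q + 2 ⇒ q = 2/3.

-4/3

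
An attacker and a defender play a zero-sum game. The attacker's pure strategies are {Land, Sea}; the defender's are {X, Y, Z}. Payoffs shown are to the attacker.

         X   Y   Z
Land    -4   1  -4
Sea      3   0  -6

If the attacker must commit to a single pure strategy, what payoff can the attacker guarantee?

Row minima: Land → -4, Sea → -6.
The best of these is -4.

-4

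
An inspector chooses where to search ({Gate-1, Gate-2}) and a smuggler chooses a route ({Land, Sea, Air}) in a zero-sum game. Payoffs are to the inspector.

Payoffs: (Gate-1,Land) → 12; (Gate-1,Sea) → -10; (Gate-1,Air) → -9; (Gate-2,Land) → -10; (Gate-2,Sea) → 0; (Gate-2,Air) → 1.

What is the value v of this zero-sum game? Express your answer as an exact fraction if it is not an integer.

Row minima: Gate-1 → -10, Gate-2 → -10; maximin = -10.
Column maxima: Land → 12, Sea → 0, Air → 1; minimax = 0.
-10 ≠ 0, so there is no saddle point; optimal play is mixed.
Air is strictly dominated by Sea (it gives the inspector strictly more in every row), so the smuggler never plays it.
On the remaining 2×2 (Gate-1, Gate-2 vs Land, Sea):
Let the inspector play Gate-1 with probability p. Expected payoff against Land: 12p + (-10)(1−p) = 22p − 10; against Sea: (-10)p + 0(1−p) = −10p.
Setting these equal: 22p − 10 = −10p ⇒ 32p = 10 ⇒ p = 5/16, and the value is (22)·(5/16) − 10 = -25/8.
For the smuggler: with q = P(Land), equating Gate-1's and Gate-2's payoffs gives 22q − 10 = −10q ⇒ q = 5/16.

-25/8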